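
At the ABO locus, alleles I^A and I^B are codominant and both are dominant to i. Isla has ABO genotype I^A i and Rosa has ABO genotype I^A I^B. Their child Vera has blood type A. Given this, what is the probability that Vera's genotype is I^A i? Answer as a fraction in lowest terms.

Cross I^A i × I^A I^B → 1/4 I^A I^A, 1/4 I^A I^B, 1/4 I^A i, 1/4 I^B i.
Type-A genotypes among offspring: I^A I^A (1/4), I^A i (1/4); total 1/2.
P(I^A i | type A) = (1/4) / (1/2) = 1/2.

1/2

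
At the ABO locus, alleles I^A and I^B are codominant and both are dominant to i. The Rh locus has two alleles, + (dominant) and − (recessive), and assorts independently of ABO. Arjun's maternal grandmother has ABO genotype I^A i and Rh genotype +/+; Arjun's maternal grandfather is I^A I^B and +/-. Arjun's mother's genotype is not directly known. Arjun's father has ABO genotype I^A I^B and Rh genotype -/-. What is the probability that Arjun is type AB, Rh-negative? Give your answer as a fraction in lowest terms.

3/32

Arjun's mother's ABO genotype from I^A i × I^A I^B: 1/4 I^A I^A, 1/4 I^A I^B, 1/4 I^A i, 1/4 I^B i.
Crossing each possibility with the father I^A I^B and summing P(type AB): 1/4·1/2 + 1/4·1/2 + 1/4·1/4 + 1/4·1/4 = 3/8.
Similarly for Rh via the mother's Rh distribution: P(Rh-) = 1/4.
Independent loci: 3/8 × 1/4 = 3/32.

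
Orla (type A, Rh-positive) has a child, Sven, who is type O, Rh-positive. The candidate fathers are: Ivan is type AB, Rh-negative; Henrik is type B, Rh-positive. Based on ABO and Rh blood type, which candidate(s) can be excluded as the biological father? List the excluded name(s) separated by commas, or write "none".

A candidate is excluded only if no genotype consistent with his phenotype could produce a type O, Rh-positive child with a type A, Rh-positive mother.
Ivan (type AB, Rh-): no genotype consistent with that phenotype can produce a type-O Rh+ child with a type-A mother.

Ivan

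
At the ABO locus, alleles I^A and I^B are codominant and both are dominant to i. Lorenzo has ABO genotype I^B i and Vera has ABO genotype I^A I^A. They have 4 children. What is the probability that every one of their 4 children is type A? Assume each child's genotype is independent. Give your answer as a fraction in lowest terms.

ABO cross I^B i × I^A I^A → 1/2 A, 1/2 AB.
So P(type A) = 1/2 per child.
All 4 independent: (1/2)^4 = 1/16.

1/16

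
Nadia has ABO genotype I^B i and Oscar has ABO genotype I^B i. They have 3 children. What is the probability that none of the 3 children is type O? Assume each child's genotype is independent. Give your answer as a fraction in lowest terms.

27/64

ABO cross I^B i × I^B i → 1/4 O, 3/4 B.
So P(type O) = 1/4 per child.
P(not type O) = 3/4 for one child; (3/4)^3 = 27/64.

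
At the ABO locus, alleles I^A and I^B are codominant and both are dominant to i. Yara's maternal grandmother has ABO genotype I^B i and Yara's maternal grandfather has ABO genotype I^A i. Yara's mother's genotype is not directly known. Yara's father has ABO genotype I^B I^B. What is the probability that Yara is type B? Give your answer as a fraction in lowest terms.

3/4

Yara's mother's ABO genotype from I^B i × I^A i: 1/4 I^A I^B, 1/4 I^A i, 1/4 I^B i, 1/4 i i.
Crossing each possibility with the father I^B I^B and summing P(type B): 1/4·1/2 + 1/4·1/2 + 1/4·1 + 1/4·1 = 3/4.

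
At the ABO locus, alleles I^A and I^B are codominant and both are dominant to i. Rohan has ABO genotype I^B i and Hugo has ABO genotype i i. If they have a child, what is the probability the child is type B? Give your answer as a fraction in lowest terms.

1/2

ABO cross I^B i × i i → offspring phenotypes: 1/2 O, 1/2 B.
So P(type B) = 1/2.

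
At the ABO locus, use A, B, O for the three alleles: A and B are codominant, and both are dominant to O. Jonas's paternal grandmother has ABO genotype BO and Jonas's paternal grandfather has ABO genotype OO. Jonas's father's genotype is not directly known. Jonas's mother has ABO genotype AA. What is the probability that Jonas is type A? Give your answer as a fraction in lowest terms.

3/4

Jonas's father's ABO genotype from BO × OO: 1/2 BO, 1/2 OO.
Crossing each possibility with the mother AA and summing P(type A): 1/2·1/2 + 1/2·1 = 3/4.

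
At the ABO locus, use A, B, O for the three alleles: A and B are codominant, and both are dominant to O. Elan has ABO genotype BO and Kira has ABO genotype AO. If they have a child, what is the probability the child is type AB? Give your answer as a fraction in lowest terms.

ABO cross BO × AO → offspring phenotypes: 1/4 O, 1/4 A, 1/4 B, 1/4 AB.
So P(type AB) = 1/4.

1/4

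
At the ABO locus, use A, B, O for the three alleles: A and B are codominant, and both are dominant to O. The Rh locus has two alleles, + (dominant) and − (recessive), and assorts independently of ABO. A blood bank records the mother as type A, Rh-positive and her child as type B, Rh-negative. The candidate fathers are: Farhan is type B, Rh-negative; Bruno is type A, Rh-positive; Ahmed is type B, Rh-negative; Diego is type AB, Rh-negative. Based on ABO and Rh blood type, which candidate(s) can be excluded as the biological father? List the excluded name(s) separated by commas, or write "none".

Bruno

A candidate is excluded only if no genotype consistent with his phenotype could produce a type B, Rh-negative child with a type A, Rh-positive mother.
Bruno (type A, Rh+): no genotype consistent with that phenotype can produce a type-B Rh- child with a type-A mother.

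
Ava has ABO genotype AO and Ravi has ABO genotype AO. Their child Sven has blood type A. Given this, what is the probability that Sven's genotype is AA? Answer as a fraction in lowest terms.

1/3

Cross AO × AO → 1/4 AA, 1/2 AO, 1/4 OO.
Type-A genotypes among offspring: AA (1/4), AO (1/2); total 3/4.
P(AA | type A) = (1/4) / (3/4) = 1/3.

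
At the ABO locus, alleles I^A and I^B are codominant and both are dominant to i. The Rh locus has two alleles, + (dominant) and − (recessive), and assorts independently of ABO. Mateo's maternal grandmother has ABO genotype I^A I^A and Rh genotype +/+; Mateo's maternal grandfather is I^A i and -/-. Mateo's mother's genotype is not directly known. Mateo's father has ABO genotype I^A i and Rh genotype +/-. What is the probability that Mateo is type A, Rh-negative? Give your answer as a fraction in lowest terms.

Mateo's mother's ABO genotype from I^A I^A × I^A i: 1/2 I^A I^A, 1/2 I^A i.
Crossing each possibility with the father I^A i and summing P(type A): 1/2·1 + 1/2·3/4 = 7/8.
Similarly for Rh via the mother's Rh distribution: P(Rh-) = 1/4.
Independent loci: 7/8 × 1/4 = 7/32.

7/32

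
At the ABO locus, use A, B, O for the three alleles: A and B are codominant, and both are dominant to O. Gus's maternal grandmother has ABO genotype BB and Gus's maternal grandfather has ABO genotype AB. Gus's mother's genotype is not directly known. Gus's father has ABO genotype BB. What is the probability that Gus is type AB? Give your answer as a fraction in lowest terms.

Gus's mother's ABO genotype from BB × AB: 1/2 AB, 1/2 BB.
Crossing each possibility with the father BB and summing P(type AB): 1/2·1/2 + 1/2·0 = 1/4.

1/4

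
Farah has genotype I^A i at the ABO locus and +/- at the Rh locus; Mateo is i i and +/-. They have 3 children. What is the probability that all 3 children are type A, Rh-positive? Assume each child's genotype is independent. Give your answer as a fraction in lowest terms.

ABO cross I^A i × i i → 1/2 O, 1/2 A.
Rh cross +/- × +/- → 3/4 Rh+, 1/4 Rh-; so P(type A, Rh-positive) = 1/2 × 3/4 = 3/8 per child.
All 3 independent: (3/8)^3 = 27/512.

27/512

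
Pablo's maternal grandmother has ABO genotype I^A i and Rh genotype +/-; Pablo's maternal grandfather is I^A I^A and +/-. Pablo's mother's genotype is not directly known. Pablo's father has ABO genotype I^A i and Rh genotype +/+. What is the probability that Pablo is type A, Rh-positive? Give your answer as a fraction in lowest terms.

Pablo's mother's ABO genotype from I^A i × I^A I^A: 1/2 I^A I^A, 1/2 I^A i.
Crossing each possibility with the father I^A i and summing P(type A): 1/2·1 + 1/2·3/4 = 7/8.
Similarly for Rh via the mother's Rh distribution: P(Rh+) = 1.
Independent loci: 7/8 × 1 = 7/8.

7/8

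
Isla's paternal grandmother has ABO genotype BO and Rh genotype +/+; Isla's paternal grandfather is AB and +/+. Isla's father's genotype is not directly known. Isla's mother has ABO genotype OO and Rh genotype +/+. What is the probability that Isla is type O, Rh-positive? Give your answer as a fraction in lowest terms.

1/4

Isla's father's ABO genotype from BO × AB: 1/4 AB, 1/4 AO, 1/4 BB, 1/4 BO.
Crossing each possibility with the mother OO and summing P(type O): 1/4·0 + 1/4·1/2 + 1/4·0 + 1/4·1/2 = 1/4.
Similarly for Rh via the father's Rh distribution: P(Rh+) = 1.
Independent loci: 1/4 × 1 = 1/4.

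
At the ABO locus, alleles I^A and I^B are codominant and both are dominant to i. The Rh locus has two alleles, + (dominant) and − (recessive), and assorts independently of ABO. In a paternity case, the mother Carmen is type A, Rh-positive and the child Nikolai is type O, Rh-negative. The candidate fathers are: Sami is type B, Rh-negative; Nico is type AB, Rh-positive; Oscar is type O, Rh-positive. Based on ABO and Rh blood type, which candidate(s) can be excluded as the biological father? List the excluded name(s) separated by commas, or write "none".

Nico

A candidate is excluded only if no genotype consistent with his phenotype could produce a type O, Rh-negative child with a type A, Rh-positive mother.
Nico (type AB, Rh+): no genotype consistent with that phenotype can produce a type-O Rh- child with a type-A mother.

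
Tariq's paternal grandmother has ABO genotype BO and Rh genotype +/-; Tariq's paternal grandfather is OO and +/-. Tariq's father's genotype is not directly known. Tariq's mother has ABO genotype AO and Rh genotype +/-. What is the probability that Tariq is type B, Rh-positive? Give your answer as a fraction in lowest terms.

Tariq's father's ABO genotype from BO × OO: 1/2 BO, 1/2 OO.
Crossing each possibility with the mother AO and summing P(type B): 1/2·1/4 + 1/2·0 = 1/8.
Similarly for Rh via the father's Rh distribution: P(Rh+) = 3/4.
Independent loci: 1/8 × 3/4 = 3/32.

3/32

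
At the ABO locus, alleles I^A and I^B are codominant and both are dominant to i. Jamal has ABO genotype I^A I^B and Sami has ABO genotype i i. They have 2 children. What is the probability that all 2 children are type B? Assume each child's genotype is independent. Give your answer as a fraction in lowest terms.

1/4

ABO cross I^A I^B × i i → 1/2 A, 1/2 B.
So P(type B) = 1/2 per child.
All 2 independent: (1/2)^2 = 1/4.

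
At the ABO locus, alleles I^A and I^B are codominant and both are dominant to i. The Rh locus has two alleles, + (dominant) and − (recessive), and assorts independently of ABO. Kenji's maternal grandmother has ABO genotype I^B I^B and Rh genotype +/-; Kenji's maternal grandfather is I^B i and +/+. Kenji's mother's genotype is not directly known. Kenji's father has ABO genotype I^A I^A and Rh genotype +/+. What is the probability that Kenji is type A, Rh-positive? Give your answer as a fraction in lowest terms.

1/4

Kenji's mother's ABO genotype from I^B I^B × I^B i: 1/2 I^B I^B, 1/2 I^B i.
Crossing each possibility with the father I^A I^A and summing P(type A): 1/2·0 + 1/2·1/2 = 1/4.
Similarly for Rh via the mother's Rh distribution: P(Rh+) = 1.
Independent loci: 1/4 × 1 = 1/4.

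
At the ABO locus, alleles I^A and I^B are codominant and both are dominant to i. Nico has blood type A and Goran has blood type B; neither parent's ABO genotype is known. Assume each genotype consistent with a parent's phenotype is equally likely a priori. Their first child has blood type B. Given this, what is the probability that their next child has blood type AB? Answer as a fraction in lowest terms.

5/12

Possible genotypes: Nico ∈ {I^A I^A, I^A i}; Goran ∈ {I^B I^B, I^B i}.
Weight each parental genotype pair by prior × P(type-B child):
  I^A i × I^B I^B: posterior weight 2/3; P(next child type AB) = 1/2.
  I^A i × I^B i: posterior weight 1/3; P(next child type AB) = 1/4.
Weighted sum = 5/12.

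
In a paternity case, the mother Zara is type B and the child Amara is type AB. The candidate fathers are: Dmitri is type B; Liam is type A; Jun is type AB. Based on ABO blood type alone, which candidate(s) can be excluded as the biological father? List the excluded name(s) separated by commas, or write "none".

A candidate is excluded only if no genotype consistent with his phenotype could produce a type AB child with a type B mother.
Dmitri (type B): no genotype consistent with that phenotype can produce a type-AB child with a type-B mother.

Dmitri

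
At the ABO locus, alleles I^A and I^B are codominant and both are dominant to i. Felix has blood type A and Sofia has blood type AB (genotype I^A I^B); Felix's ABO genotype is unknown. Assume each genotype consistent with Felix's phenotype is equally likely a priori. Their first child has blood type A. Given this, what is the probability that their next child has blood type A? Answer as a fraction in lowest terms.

1/2

Possible genotypes: Felix ∈ {I^A I^A, I^A i}; Sofia ∈ {I^A I^B}.
Weight each parental genotype pair by prior × P(type-A child):
  I^A I^A × I^A I^B: posterior weight 1/2; P(next child type A) = 1/2.
  I^A i × I^A I^B: posterior weight 1/2; P(next child type A) = 1/2.
Weighted sum = 1/2.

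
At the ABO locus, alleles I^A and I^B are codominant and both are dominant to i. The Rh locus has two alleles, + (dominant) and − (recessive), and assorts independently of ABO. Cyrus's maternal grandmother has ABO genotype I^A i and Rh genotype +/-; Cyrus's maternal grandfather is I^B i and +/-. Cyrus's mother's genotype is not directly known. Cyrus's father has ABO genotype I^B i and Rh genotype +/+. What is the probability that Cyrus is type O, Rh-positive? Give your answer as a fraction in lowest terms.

1/4

Cyrus's mother's ABO genotype from I^A i × I^B i: 1/4 I^A I^B, 1/4 I^A i, 1/4 I^B i, 1/4 i i.
Crossing each possibility with the father I^B i and summing P(type O): 1/4·0 + 1/4·1/4 + 1/4·1/4 + 1/4·1/2 = 1/4.
Similarly for Rh via the mother's Rh distribution: P(Rh+) = 1.
Independent loci: 1/4 × 1 = 1/4.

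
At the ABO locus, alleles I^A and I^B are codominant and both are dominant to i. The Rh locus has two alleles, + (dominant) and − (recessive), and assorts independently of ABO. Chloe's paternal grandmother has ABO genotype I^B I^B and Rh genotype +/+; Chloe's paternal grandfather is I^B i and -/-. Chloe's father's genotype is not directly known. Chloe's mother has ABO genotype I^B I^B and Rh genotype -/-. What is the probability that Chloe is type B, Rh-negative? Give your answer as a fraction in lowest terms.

Chloe's father's ABO genotype from I^B I^B × I^B i: 1/2 I^B I^B, 1/2 I^B i.
Crossing each possibility with the mother I^B I^B and summing P(type B): 1/2·1 + 1/2·1 = 1.
Similarly for Rh via the father's Rh distribution: P(Rh-) = 1/2.
Independent loci: 1 × 1/2 = 1/2.

1/2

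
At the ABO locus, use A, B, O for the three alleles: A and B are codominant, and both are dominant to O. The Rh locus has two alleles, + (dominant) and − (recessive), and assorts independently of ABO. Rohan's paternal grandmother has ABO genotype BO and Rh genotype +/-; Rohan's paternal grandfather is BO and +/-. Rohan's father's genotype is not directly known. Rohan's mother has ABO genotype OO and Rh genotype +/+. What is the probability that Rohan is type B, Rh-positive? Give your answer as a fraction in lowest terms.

1/2

Rohan's father's ABO genotype from BO × BO: 1/4 BB, 1/2 BO, 1/4 OO.
Crossing each possibility with the mother OO and summing P(type B): 1/4·1 + 1/2·1/2 + 1/4·0 = 1/2.
Similarly for Rh via the father's Rh distribution: P(Rh+) = 1.
Independent loci: 1/2 × 1 = 1/2.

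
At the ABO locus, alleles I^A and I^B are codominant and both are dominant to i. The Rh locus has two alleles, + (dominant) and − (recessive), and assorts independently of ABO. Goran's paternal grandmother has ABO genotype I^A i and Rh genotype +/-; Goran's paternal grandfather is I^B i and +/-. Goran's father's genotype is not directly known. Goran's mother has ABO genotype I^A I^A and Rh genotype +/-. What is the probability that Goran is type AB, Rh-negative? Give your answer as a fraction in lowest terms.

1/16

Goran's father's ABO genotype from I^A i × I^B i: 1/4 I^A I^B, 1/4 I^A i, 1/4 I^B i, 1/4 i i.
Crossing each possibility with the mother I^A I^A and summing P(type AB): 1/4·1/2 + 1/4·0 + 1/4·1/2 + 1/4·0 = 1/4.
Similarly for Rh via the father's Rh distribution: P(Rh-) = 1/4.
Independent loci: 1/4 × 1/4 = 1/16.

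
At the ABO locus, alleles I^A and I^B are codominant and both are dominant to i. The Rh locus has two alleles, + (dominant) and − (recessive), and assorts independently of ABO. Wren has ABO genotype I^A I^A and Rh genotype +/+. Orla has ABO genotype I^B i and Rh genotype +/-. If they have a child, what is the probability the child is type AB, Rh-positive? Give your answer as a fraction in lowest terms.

ABO cross I^A I^A × I^B i → offspring phenotypes: 1/2 A, 1/2 AB.
Rh cross +/+ × +/- → 1 Rh+.
Independent loci: P(type AB, Rh-positive) = 1/2 × 1 = 1/2.

1/2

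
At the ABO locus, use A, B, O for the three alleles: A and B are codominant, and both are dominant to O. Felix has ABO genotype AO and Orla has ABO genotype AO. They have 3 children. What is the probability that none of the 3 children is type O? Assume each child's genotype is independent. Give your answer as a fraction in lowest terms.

ABO cross AO × AO → 1/4 O, 3/4 A.
So P(type O) = 1/4 per child.
P(not type O) = 3/4 for one child; (3/4)^3 = 27/64.

27/64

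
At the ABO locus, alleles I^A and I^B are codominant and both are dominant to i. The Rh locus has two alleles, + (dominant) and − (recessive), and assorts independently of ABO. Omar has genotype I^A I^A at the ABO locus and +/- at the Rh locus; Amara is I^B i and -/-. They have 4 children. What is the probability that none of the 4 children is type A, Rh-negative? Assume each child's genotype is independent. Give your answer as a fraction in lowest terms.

ABO cross I^A I^A × I^B i → 1/2 A, 1/2 AB.
Rh cross +/- × -/- → 1/2 Rh+, 1/2 Rh-; so P(type A, Rh-negative) = 1/2 × 1/2 = 1/4 per child.
P(not type A, Rh-negative) = 3/4 for one child; (3/4)^4 = 81/256.

81/256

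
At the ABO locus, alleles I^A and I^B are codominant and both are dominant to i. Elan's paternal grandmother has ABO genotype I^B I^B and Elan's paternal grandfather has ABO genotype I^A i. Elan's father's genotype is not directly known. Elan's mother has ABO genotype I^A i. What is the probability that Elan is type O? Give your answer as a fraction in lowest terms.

Elan's father's ABO genotype from I^B I^B × I^A i: 1/2 I^A I^B, 1/2 I^B i.
Crossing each possibility with the mother I^A i and summing P(type O): 1/2·0 + 1/2·1/4 = 1/8.

1/8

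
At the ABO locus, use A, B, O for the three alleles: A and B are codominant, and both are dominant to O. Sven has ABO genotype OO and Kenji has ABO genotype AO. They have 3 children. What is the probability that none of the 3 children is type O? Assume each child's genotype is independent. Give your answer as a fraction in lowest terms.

1/8

ABO cross OO × AO → 1/2 O, 1/2 A.
So P(type O) = 1/2 per child.
P(not type O) = 1/2 for one child; (1/2)^3 = 1/8.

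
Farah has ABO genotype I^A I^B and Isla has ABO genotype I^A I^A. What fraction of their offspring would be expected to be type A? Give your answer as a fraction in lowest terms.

1/2

ABO cross I^A I^B × I^A I^A → offspring phenotypes: 1/2 A, 1/2 AB.
So P(type A) = 1/2.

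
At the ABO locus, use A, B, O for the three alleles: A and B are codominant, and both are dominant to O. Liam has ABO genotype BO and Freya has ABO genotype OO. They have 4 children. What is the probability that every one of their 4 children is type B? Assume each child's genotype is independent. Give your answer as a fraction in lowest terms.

ABO cross BO × OO → 1/2 O, 1/2 B.
So P(type B) = 1/2 per child.
All 4 independent: (1/2)^4 = 1/16.

1/16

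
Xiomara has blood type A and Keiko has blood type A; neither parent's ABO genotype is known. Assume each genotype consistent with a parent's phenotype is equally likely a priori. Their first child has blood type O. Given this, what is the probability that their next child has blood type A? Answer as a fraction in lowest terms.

Possible genotypes: Xiomara ∈ {AA, AO}; Keiko ∈ {AA, AO}.
Weight each parental genotype pair by prior × P(type-O child):
  AO × AO: posterior weight 1; P(next child type A) = 3/4.
Weighted sum = 3/4.

3/4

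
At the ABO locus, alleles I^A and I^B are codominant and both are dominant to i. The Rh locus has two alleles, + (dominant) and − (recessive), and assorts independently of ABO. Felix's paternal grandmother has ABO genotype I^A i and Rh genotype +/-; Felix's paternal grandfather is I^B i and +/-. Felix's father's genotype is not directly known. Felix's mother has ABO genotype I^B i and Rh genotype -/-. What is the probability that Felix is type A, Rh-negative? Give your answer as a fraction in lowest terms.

1/16

Felix's father's ABO genotype from I^A i × I^B i: 1/4 I^A I^B, 1/4 I^A i, 1/4 I^B i, 1/4 i i.
Crossing each possibility with the mother I^B i and summing P(type A): 1/4·1/4 + 1/4·1/4 + 1/4·0 + 1/4·0 = 1/8.
Similarly for Rh via the father's Rh distribution: P(Rh-) = 1/2.
Independent loci: 1/8 × 1/2 = 1/16.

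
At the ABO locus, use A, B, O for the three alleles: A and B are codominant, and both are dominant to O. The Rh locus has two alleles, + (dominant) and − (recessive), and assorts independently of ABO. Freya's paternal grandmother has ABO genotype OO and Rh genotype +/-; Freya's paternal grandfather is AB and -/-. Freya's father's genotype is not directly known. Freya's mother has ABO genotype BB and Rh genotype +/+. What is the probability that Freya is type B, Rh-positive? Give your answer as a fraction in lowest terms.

Freya's father's ABO genotype from OO × AB: 1/2 AO, 1/2 BO.
Crossing each possibility with the mother BB and summing P(type B): 1/2·1/2 + 1/2·1 = 3/4.
Similarly for Rh via the father's Rh distribution: P(Rh+) = 1.
Independent loci: 3/4 × 1 = 3/4.

3/4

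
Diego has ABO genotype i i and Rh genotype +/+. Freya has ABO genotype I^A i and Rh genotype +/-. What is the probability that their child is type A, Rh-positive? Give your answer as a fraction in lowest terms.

ABO cross i i × I^A i → offspring phenotypes: 1/2 O, 1/2 A.
Rh cross +/+ × +/- → 1 Rh+.
Independent loci: P(type A, Rh-positive) = 1/2 × 1 = 1/2.

1/2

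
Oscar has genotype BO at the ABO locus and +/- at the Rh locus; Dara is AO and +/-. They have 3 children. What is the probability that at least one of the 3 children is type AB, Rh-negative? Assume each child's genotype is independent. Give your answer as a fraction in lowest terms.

ABO cross BO × AO → 1/4 O, 1/4 A, 1/4 B, 1/4 AB.
Rh cross +/- × +/- → 3/4 Rh+, 1/4 Rh-; so P(type AB, Rh-negative) = 1/4 × 1/4 = 1/16 per child.
P(none) = (15/16)^3 = 3375/4096; P(at least one) = 1 − 3375/4096 = 721/4096.

721/4096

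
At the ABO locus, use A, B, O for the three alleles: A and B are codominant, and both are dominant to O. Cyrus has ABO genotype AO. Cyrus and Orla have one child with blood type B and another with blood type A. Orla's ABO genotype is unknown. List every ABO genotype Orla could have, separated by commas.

For each candidate genotype of Orla, check whether crossing it with AO can produce every observed child phenotype.
  AA → possible child types {A} ✗
  AB → possible child types {A, B, AB} ✓
  AO → possible child types {O, A} ✗
  BB → possible child types {B, AB} ✗
  BO → possible child types {O, A, B, AB} ✓
  OO → possible child types {O, A} ✗

AB, BO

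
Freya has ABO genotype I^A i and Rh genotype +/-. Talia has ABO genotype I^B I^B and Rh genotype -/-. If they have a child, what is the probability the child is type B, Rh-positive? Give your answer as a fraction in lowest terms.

ABO cross I^A i × I^B I^B → offspring phenotypes: 1/2 B, 1/2 AB.
Rh cross +/- × -/- → 1/2 Rh+, 1/2 Rh-.
Independent loci: P(type B, Rh-positive) = 1/2 × 1/2 = 1/4.

1/4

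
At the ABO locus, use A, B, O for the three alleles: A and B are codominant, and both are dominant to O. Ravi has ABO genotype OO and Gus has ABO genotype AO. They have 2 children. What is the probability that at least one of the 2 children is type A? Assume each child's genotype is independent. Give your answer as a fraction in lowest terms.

3/4

ABO cross OO × AO → 1/2 O, 1/2 A.
So P(type A) = 1/2 per child.
P(none) = (1/2)^2 = 1/4; P(at least one) = 1 − 1/4 = 3/4.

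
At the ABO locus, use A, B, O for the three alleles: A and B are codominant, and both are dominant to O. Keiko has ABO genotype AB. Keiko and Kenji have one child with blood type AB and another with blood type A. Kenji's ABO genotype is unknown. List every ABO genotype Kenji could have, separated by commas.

AA, AB, AO, BO

For each candidate genotype of Kenji, check whether crossing it with AB can produce every observed child phenotype.
  AA → possible child types {A, AB} ✓
  AB → possible child types {A, B, AB} ✓
  AO → possible child types {A, B, AB} ✓
  BB → possible child types {B, AB} ✗
  BO → possible child types {A, B, AB} ✓
  OO → possible child types {A, B} ✗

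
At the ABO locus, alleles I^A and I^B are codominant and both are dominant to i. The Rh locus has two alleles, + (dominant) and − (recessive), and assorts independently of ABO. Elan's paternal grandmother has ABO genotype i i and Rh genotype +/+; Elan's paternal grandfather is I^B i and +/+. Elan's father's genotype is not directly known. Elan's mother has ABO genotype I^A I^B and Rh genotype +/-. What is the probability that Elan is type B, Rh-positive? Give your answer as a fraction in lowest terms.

Elan's father's ABO genotype from i i × I^B i: 1/2 I^B i, 1/2 i i.
Crossing each possibility with the mother I^A I^B and summing P(type B): 1/2·1/2 + 1/2·1/2 = 1/2.
Similarly for Rh via the father's Rh distribution: P(Rh+) = 1.
Independent loci: 1/2 × 1 = 1/2.

1/2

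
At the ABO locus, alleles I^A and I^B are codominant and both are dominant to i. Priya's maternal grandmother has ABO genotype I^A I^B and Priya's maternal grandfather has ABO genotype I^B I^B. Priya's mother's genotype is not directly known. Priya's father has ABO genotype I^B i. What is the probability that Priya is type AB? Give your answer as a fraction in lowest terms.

1/8

Priya's mother's ABO genotype from I^A I^B × I^B I^B: 1/2 I^A I^B, 1/2 I^B I^B.
Crossing each possibility with the father I^B i and summing P(type AB): 1/2·1/4 + 1/2·0 = 1/8.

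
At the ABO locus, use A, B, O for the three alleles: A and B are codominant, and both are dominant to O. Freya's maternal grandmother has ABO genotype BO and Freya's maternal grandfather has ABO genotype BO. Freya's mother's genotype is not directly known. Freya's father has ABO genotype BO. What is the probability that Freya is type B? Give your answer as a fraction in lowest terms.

3/4

Freya's mother's ABO genotype from BO × BO: 1/4 BB, 1/2 BO, 1/4 OO.
Crossing each possibility with the father BO and summing P(type B): 1/4·1 + 1/2·3/4 + 1/4·1/2 = 3/4.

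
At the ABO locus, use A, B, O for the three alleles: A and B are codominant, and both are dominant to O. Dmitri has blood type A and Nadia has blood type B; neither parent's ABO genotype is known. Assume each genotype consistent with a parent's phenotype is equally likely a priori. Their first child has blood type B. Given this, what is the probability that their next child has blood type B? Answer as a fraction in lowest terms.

5/12

Possible genotypes: Dmitri ∈ {AA, AO}; Nadia ∈ {BB, BO}.
Weight each parental genotype pair by prior × P(type-B child):
  AO × BB: posterior weight 2/3; P(next child type B) = 1/2.
  AO × BO: posterior weight 1/3; P(next child type B) = 1/4.
Weighted sum = 5/12.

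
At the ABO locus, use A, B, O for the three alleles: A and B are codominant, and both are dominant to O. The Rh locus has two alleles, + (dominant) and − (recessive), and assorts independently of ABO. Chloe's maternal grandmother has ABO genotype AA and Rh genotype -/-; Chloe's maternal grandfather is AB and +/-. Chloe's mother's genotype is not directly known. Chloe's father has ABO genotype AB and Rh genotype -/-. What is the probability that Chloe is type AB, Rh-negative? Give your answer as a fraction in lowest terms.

3/8

Chloe's mother's ABO genotype from AA × AB: 1/2 AA, 1/2 AB.
Crossing each possibility with the father AB and summing P(type AB): 1/2·1/2 + 1/2·1/2 = 1/2.
Similarly for Rh via the mother's Rh distribution: P(Rh-) = 3/4.
Independent loci: 1/2 × 3/4 = 3/8.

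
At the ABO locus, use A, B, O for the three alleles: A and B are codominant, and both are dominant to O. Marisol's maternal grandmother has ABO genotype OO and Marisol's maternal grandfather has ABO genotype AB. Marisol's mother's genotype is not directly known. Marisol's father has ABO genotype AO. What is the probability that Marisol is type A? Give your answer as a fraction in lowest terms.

Marisol's mother's ABO genotype from OO × AB: 1/2 AO, 1/2 BO.
Crossing each possibility with the father AO and summing P(type A): 1/2·3/4 + 1/2·1/4 = 1/2.

1/2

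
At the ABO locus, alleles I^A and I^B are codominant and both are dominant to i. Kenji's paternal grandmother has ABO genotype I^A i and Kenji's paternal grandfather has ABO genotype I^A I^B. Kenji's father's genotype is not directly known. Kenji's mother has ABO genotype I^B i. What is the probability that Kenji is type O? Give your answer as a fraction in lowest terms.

1/8

Kenji's father's ABO genotype from I^A i × I^A I^B: 1/4 I^A I^A, 1/4 I^A I^B, 1/4 I^A i, 1/4 I^B i.
Crossing each possibility with the mother I^B i and summing P(type O): 1/4·0 + 1/4·0 + 1/4·1/4 + 1/4·1/4 = 1/8.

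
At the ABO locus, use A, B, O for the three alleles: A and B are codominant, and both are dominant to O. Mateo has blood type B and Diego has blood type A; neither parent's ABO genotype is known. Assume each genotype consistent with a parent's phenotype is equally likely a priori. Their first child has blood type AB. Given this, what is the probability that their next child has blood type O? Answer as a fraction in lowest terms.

Possible genotypes: Mateo ∈ {BB, BO}; Diego ∈ {AA, AO}.
Weight each parental genotype pair by prior × P(type-AB child):
  BB × AA: posterior weight 4/9; P(next child type O) = 0.
  BB × AO: posterior weight 2/9; P(next child type O) = 0.
  BO × AA: posterior weight 2/9; P(next child type O) = 0.
  BO × AO: posterior weight 1/9; P(next child type O) = 1/4.
Weighted sum = 1/36.

1/36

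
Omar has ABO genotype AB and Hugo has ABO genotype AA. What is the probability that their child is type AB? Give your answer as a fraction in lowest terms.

1/2

ABO cross AB × AA → offspring phenotypes: 1/2 A, 1/2 AB.
So P(type AB) = 1/2.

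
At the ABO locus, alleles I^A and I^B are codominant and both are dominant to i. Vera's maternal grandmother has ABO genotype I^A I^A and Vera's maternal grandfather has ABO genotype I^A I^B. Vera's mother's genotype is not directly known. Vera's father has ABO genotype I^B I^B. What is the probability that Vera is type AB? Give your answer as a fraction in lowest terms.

3/4

Vera's mother's ABO genotype from I^A I^A × I^A I^B: 1/2 I^A I^A, 1/2 I^A I^B.
Crossing each possibility with the father I^B I^B and summing P(type AB): 1/2·1 + 1/2·1/2 = 3/4.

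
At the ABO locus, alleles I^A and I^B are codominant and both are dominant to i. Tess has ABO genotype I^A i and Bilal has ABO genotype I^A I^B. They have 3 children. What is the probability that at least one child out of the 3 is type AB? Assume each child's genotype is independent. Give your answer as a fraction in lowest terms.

ABO cross I^A i × I^A I^B → 1/2 A, 1/4 B, 1/4 AB.
So P(type AB) = 1/4 per child.
P(none) = (3/4)^3 = 27/64; P(at least one) = 1 − 27/64 = 37/64.

37/64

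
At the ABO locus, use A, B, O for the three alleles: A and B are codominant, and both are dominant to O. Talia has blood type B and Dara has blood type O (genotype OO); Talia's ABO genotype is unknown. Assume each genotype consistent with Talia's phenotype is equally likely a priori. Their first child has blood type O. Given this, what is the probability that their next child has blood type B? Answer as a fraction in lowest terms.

1/2

Possible genotypes: Talia ∈ {BB, BO}; Dara ∈ {OO}.
Weight each parental genotype pair by prior × P(type-O child):
  BO × OO: posterior weight 1; P(next child type B) = 1/2.
Weighted sum = 1/2.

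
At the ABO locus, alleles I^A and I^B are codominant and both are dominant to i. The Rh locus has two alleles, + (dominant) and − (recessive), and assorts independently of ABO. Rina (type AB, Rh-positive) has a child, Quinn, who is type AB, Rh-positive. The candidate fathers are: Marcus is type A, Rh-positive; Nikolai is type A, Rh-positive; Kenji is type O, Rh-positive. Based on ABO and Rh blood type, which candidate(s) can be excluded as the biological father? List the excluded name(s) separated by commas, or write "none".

Kenji

A candidate is excluded only if no genotype consistent with his phenotype could produce a type AB, Rh-positive child with a type AB, Rh-positive mother.
Kenji (type O, Rh+): no genotype consistent with that phenotype can produce a type-AB Rh+ child with a type-AB mother.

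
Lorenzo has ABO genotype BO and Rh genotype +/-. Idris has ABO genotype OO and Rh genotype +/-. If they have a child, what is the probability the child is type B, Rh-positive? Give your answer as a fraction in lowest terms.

3/8

ABO cross BO × OO → offspring phenotypes: 1/2 O, 1/2 B.
Rh cross +/- × +/- → 3/4 Rh+, 1/4 Rh-.
Independent loci: P(type B, Rh-positive) = 1/2 × 3/4 = 3/8.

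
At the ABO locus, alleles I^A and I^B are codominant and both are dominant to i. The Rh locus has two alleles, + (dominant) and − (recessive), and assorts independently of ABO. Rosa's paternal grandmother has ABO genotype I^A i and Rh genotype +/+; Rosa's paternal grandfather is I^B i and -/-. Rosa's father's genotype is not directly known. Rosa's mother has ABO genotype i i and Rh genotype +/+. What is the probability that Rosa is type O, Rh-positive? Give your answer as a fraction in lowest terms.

Rosa's father's ABO genotype from I^A i × I^B i: 1/4 I^A I^B, 1/4 I^A i, 1/4 I^B i, 1/4 i i.
Crossing each possibility with the mother i i and summing P(type O): 1/4·0 + 1/4·1/2 + 1/4·1/2 + 1/4·1 = 1/2.
Similarly for Rh via the father's Rh distribution: P(Rh+) = 1.
Independent loci: 1/2 × 1 = 1/2.

1/2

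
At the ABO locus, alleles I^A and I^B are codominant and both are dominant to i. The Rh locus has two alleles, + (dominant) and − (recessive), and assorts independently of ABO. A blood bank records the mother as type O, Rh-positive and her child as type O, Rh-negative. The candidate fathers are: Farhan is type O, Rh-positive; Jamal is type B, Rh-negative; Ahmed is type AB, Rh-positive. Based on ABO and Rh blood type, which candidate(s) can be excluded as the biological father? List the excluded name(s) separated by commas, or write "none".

A candidate is excluded only if no genotype consistent with his phenotype could produce a type O, Rh-negative child with a type O, Rh-positive mother.
Ahmed (type AB, Rh+): no genotype consistent with that phenotype can produce a type-O Rh- child with a type-O mother.

Ahmed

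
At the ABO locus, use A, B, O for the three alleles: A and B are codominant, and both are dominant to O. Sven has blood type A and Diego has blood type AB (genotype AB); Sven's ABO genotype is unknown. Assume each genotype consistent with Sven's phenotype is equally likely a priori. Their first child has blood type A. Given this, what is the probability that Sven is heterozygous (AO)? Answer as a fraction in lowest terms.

1/2

Possible genotypes: Sven ∈ {AA, AO}; Diego ∈ {AB}.
Weight each parental genotype pair by prior × P(type-A child):
  AA × AB: posterior weight 1/2.
  AO × AB: posterior weight 1/2.
Sum the posterior weight over pairs where Sven is AO: 1/2.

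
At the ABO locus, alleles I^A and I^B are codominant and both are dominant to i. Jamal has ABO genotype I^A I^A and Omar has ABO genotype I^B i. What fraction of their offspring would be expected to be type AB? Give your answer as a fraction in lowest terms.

ABO cross I^A I^A × I^B i → offspring phenotypes: 1/2 A, 1/2 AB.
So P(type AB) = 1/2.

1/2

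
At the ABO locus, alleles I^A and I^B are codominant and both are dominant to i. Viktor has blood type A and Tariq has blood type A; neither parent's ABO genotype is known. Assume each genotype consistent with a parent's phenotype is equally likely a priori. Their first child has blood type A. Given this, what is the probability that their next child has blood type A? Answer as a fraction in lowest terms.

Possible genotypes: Viktor ∈ {I^A I^A, I^A i}; Tariq ∈ {I^A I^A, I^A i}.
Weight each parental genotype pair by prior × P(type-A child):
  I^A I^A × I^A I^A: posterior weight 4/15; P(next child type A) = 1.
  I^A I^A × I^A i: posterior weight 4/15; P(next child type A) = 1.
  I^A i × I^A I^A: posterior weight 4/15; P(next child type A) = 1.
  I^A i × I^A i: posterior weight 1/5; P(next child type A) = 3/4.
Weighted sum = 19/20.

19/20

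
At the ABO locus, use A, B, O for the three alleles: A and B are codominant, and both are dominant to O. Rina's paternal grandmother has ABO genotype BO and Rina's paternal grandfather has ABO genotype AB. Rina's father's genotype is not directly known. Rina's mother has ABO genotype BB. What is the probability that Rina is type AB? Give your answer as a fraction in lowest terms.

Rina's father's ABO genotype from BO × AB: 1/4 AB, 1/4 AO, 1/4 BB, 1/4 BO.
Crossing each possibility with the mother BB and summing P(type AB): 1/4·1/2 + 1/4·1/2 + 1/4·0 + 1/4·0 = 1/4.

1/4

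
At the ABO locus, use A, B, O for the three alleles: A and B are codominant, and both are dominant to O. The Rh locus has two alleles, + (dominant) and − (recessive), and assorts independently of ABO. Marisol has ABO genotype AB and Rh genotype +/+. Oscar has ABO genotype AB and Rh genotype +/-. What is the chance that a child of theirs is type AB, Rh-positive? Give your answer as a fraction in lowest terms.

ABO cross AB × AB → offspring phenotypes: 1/4 A, 1/4 B, 1/2 AB.
Rh cross +/+ × +/- → 1 Rh+.
Independent loci: P(type AB, Rh-positive) = 1/2 × 1 = 1/2.

1/2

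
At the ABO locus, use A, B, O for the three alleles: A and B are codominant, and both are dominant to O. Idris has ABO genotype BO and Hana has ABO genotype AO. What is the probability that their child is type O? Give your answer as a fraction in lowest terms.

ABO cross BO × AO → offspring phenotypes: 1/4 O, 1/4 A, 1/4 B, 1/4 AB.
So P(type O) = 1/4.

1/4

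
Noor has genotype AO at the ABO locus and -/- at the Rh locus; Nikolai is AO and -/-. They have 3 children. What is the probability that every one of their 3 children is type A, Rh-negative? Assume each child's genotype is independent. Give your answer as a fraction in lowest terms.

ABO cross AO × AO → 1/4 O, 3/4 A.
Rh cross -/- × -/- → 1 Rh-; so P(type A, Rh-negative) = 3/4 × 1 = 3/4 per child.
All 3 independent: (3/4)^3 = 27/64.

27/64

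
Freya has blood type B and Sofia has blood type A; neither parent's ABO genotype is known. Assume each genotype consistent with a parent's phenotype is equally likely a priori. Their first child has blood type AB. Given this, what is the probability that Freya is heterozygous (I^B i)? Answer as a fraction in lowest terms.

Possible genotypes: Freya ∈ {I^B I^B, I^B i}; Sofia ∈ {I^A I^A, I^A i}.
Weight each parental genotype pair by prior × P(type-AB child):
  I^B I^B × I^A I^A: posterior weight 4/9.
  I^B I^B × I^A i: posterior weight 2/9.
  I^B i × I^A I^A: posterior weight 2/9.
  I^B i × I^A i: posterior weight 1/9.
Sum the posterior weight over pairs where Freya is I^B i: 1/3.

1/3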